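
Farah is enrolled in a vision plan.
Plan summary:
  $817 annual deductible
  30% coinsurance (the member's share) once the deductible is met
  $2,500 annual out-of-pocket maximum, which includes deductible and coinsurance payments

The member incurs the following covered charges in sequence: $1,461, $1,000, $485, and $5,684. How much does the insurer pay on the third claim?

$339.50

Bill 1, $1,461: $817 to deductible, leaving $644; coinsurance $644 × 30% = $193.20. Cost to member: $1,010.20. OOP to date $1,010.20. Plan pays $1,461 − $1,010.20 = $450.80.
Bill 2, $1,000: 30% coinsurance on $1,000 = $300. Cost to member: $300. OOP to date $1,310.20. Plan pays $1,000 − $300 = $700.
Bill 3, $485: 30% coinsurance on $485 = $145.50. Cost to member: $145.50. OOP to date $1,455.70. Plan pays $485 − $145.50 = $339.50.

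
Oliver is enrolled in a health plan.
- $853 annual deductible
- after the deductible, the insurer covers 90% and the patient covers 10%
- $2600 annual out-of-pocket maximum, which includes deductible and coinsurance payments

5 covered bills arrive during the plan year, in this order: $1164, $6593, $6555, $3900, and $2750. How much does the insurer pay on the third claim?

$5899.50

Bill 1, $1164: deductible takes $853, $311 remains; patient's 10% is $31.10. Patient pays $884.10; OOP now $884.10. Plan pays $1164 − $884.10 = $279.90.
Bill 2, $6593: deductible already satisfied, so patient's share is 10% × $6593 = $659.30. Patient owes $659.30 (running OOP $1543.40). Plan pays $6593 − $659.30 = $5933.70.
Bill 3, $6555: deductible already satisfied, so patient's share is 10% × $6555 = $655.50. Patient pays $655.50; OOP now $2198.90. Insurer: $6555 − $655.50 = $5899.50.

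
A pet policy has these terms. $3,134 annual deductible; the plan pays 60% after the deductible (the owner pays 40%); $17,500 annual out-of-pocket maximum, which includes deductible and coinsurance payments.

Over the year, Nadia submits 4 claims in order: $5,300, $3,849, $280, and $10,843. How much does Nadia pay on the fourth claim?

Claim 1 — $5,300: $3,134 to deductible, leaving $2,166; owner's 40% is $866.40. Owner owes $4,000.40 (running OOP $4,000.40).
Claim 2 — $3,849: 40% coinsurance on $3,849 = $1,539.60. Cost to owner: $1,539.60. OOP to date $5,540.
Claim 3 — $280: deductible met; 40% of $280 = $112. Owner pays $112; OOP now $5,652.
Claim 4 — $10,843: deductible already satisfied, so owner's share is 40% × $10,843 = $4,337.20. Owner owes $4,337.20 (running OOP $9,989.20).

$4,337.20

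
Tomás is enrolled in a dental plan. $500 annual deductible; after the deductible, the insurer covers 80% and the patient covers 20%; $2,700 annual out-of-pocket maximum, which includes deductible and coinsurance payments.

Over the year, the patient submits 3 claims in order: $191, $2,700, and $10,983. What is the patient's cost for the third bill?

Claim 1 ($191): fully absorbed by the deductible. Cost to patient: $191. OOP to date $191.
Claim 2 ($2,700): $309 finishes the deductible; $2,391 goes to coinsurance; patient's 20% is $478.20. Patient owes $787.20 (running OOP $978.20).
Claim 3 ($10,983): 20% coinsurance on $10,983 = $2,196.60. Adding that to $978.20 gives $3,174.80, past the $2,700 cap; patient pays only $2,700 − $978.20 = $1,721.80.

$1,721.80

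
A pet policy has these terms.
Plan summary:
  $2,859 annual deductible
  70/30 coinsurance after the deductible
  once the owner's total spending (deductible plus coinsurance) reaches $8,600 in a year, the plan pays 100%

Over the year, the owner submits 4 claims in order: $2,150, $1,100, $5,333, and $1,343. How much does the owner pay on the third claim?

Bill 1, $2,150: entire amount goes to the deductible. Owner owes $2,150 (running OOP $2,150).
Bill 2, $1,100: $709 finishes the deductible; $391 goes to coinsurance; owner's 30% is $117.30. Owner owes $826.30 (running OOP $2,976.30).
Bill 3, $5,333: 30% coinsurance on $5,333 = $1,599.90. Owner owes $1,599.90 (running OOP $4,576.20).

$1,599.90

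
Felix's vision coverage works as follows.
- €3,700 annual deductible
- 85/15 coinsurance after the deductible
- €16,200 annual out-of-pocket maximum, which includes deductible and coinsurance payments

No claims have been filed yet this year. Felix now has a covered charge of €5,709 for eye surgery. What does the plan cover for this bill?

Nothing has been paid toward the €3,700 deductible, so the first €3,700 of this charge is applied there.
That leaves €5,709 − €3,700 = €2,009 for coinsurance.
15% of €2,009 = €301.35 falls to the member.
That puts the member's cost at €3,700 + €301.35 = €4,001.35 before any cap.
Total out-of-pocket so far would be €0 + €4,001.35 = €4,001.35, below the €16,200 cap — no reduction.
The insurer covers the remainder: €5,709 − €4,001.35 = €1,707.65.

€1,707.65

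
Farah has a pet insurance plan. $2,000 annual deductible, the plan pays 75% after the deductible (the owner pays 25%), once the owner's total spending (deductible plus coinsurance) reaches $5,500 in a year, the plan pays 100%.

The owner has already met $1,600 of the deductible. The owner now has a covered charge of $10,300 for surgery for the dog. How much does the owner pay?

$1,600 of the $2,000 deductible is already met, leaving $400.
That leaves $10,300 − $400 = $9,900 for coinsurance.
25% of $9,900 = $2,475 falls to the owner.
That puts the owner's cost at $400 + $2,475 = $2,875 before any cap.
Total out-of-pocket so far would be $1,600 + $2,875 = $4,475, below the $5,500 cap — no reduction.

$2,875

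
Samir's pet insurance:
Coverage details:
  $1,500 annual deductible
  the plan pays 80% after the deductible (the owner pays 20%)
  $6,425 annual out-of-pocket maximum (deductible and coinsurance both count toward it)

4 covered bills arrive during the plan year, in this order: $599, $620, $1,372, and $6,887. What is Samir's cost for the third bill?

$499.20

Bill 1, $599: entire amount goes to the deductible. Owner owes $599 (running OOP $599).
Bill 2, $620: entire amount goes to the deductible. Owner pays $620; OOP now $1,219.
Bill 3, $1,372: deductible takes $281, $1,091 remains; 20% of $1,091 = $218.20. Owner pays $499.20; OOP now $1,718.20.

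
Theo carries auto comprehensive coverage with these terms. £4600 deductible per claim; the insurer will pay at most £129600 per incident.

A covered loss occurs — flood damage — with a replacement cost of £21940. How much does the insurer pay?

£17340

Less the £4600 deductible: £21940 − £4600 = £17340.
£17340 is within the £129600 limit, so the insurer pays £17340.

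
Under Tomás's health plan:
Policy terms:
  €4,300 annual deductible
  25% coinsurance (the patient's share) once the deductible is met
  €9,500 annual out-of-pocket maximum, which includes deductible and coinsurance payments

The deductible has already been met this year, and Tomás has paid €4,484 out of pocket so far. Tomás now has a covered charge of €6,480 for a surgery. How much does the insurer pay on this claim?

With the deductible met, the entire €6,480 is subject to coinsurance.
Patient's 25% share of €6,480 is €1,620.
Total out-of-pocket so far would be €4,484 + €1,620 = €6,104, below the €9,500 cap — no reduction.
The insurer covers the remainder: €6,480 − €1,620 = €4,860.

€4,860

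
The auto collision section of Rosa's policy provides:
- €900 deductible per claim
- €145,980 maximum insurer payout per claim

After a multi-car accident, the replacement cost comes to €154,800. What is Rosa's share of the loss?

€8,820

After the deductible, €154,800 − €900 = €153,900 remains.
The €145,980 per-incident cap binds; insurer pays €145,980.
Driver's share is the uncovered remainder: €154,800 − €145,980 = €8,820.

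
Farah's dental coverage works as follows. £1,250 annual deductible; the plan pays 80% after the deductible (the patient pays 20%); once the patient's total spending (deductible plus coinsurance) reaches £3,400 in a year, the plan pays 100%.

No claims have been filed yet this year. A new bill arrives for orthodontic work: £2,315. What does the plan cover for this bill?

£852

Deductible not yet touched, so the first £1,250 of the bill goes to the deductible.
The remaining £1,065 (= £2,315 − £1,250) moves to coinsurance.
Patient's 20% share of £1,065 is £213.
Patient responsibility before any cap: £1,250 + £213 = £1,463.
Cumulative spending £0 + £1,463 = £1,463 stays under the £3,400 maximum.
The insurer covers the remainder: £2,315 − £1,463 = £852.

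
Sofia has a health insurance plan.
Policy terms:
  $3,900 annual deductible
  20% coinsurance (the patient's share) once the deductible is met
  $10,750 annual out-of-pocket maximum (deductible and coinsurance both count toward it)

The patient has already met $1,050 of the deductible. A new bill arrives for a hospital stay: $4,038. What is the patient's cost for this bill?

$3,087.60

Deductible still to meet: $3,900 − $1,050 = $2,850.
After the $2,850 deductible portion, $4,038 − $2,850 = $1,188 is subject to coinsurance.
Coinsurance: $1,188 × 20% = $237.60.
That puts the patient's cost at $2,850 + $237.60 = $3,087.60 before any cap.
Cumulative spending $1,050 + $3,087.60 = $4,137.60 stays under the $10,750 maximum.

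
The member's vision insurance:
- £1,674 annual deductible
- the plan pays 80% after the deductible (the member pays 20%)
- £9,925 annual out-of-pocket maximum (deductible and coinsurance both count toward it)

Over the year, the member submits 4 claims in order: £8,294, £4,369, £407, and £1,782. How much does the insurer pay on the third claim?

Claim 1 (£8,294): £1,674 finishes the deductible; £6,620 goes to coinsurance; member's 20% is £1,324. Member pays £2,998; OOP now £2,998. Plan pays £8,294 − £2,998 = £5,296.
Claim 2 (£4,369): deductible already satisfied, so member's share is 20% × £4,369 = £873.80. Member owes £873.80 (running OOP £3,871.80). Plan pays £4,369 − £873.80 = £3,495.20.
Claim 3 (£407): 20% coinsurance on £407 = £81.40. Cost to member: £81.40. OOP to date £3,953.20. Insurer: £407 − £81.40 = £325.60.

£325.60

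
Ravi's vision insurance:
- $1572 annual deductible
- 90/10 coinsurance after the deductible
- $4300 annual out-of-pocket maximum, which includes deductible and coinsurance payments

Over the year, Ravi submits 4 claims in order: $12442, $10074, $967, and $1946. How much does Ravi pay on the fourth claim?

$194.60

Claim 1 ($12442): $1572 to deductible, leaving $10870; coinsurance $10870 × 10% = $1087. Cost to member: $2659. OOP to date $2659.
Claim 2 ($10074): deductible met; 10% of $10074 = $1007.40. Member owes $1007.40 (running OOP $3666.40).
Claim 3 ($967): deductible already satisfied, so member's share is 10% × $967 = $96.70. Cost to member: $96.70. OOP to date $3763.10.
Claim 4 ($1946): deductible already satisfied, so member's share is 10% × $1946 = $194.60. Cost to member: $194.60. OOP to date $3957.70.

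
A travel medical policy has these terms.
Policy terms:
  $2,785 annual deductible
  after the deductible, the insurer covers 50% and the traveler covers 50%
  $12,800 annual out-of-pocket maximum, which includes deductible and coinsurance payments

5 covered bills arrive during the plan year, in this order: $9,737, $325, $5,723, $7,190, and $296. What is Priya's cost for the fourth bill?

$3,515

#1 ($9,737): $2,785 finishes the deductible; $6,952 goes to coinsurance; 50% of $6,952 = $3,476. Traveler owes $6,261 (running OOP $6,261).
#2 ($325): deductible already satisfied, so traveler's share is 50% × $325 = $162.50. Traveler owes $162.50 (running OOP $6,423.50).
#3 ($5,723): 50% coinsurance on $5,723 = $2,861.50. Traveler pays $2,861.50; OOP now $9,285.
#4 ($7,190): deductible already satisfied, so traveler's share is 50% × $7,190 = $3,595. That would push OOP to $12,880, over the $12,800 cap, so traveler pays $12,800 − $9,285 = $3,515.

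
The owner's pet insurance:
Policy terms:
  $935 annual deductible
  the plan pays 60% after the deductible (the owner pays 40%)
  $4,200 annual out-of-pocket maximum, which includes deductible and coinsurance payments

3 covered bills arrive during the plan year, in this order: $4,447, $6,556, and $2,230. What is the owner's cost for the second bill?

Claim 1 — $4,447: $935 finishes the deductible; $3,512 goes to coinsurance; coinsurance $3,512 × 40% = $1,404.80. Cost to owner: $2,339.80. OOP to date $2,339.80.
Claim 2 — $6,556: 40% coinsurance on $6,556 = $2,622.40. Adding that to $2,339.80 gives $4,962.20, past the $4,200 cap; owner pays only $4,200 − $2,339.80 = $1,860.20.

$1,860.20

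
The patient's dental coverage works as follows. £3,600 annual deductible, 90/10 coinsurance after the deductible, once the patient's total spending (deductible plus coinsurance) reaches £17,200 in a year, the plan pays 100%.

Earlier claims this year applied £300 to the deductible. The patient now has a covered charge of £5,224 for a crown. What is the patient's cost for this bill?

£3,492.40

Remaining deductible: £3,600 − £300 = £3,300.
The remaining £1,924 (= £5,224 − £3,300) moves to coinsurance.
Coinsurance: £1,924 × 10% = £192.40.
Patient responsibility before any cap: £3,300 + £192.40 = £3,492.40.
Cumulative spending £300 + £3,492.40 = £3,792.40 stays under the £17,200 maximum.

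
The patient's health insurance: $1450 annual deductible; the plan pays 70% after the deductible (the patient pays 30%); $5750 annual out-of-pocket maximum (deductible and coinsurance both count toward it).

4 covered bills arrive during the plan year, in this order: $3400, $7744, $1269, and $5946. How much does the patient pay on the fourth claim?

Claim 1 ($3400): $1450 finishes the deductible; $1950 goes to coinsurance; 30% of $1950 = $585. Patient pays $2035; OOP now $2035.
Claim 2 ($7744): deductible already satisfied, so patient's share is 30% × $7744 = $2323.20. Patient pays $2323.20; OOP now $4358.20.
Claim 3 ($1269): 30% coinsurance on $1269 = $380.70. Cost to patient: $380.70. OOP to date $4738.90.
Claim 4 ($5946): 30% coinsurance on $5946 = $1783.80. OOP would hit $6522.70 > $5750, so the cap limits the patient to $5750 − $4738.90 = $1011.10.

$1011.10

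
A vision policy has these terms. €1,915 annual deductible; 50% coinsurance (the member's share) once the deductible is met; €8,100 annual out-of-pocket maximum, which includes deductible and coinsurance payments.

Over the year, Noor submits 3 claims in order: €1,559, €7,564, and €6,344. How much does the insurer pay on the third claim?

€3,763

Bill 1, €1,559: entire amount goes to the deductible. Member pays €1,559; OOP now €1,559. Insurer: €1,559 − €1,559 = €0.
Bill 2, €7,564: €356 finishes the deductible; €7,208 goes to coinsurance; 50% of €7,208 = €3,604. Member pays €3,960; OOP now €5,519. Plan pays €7,564 − €3,960 = €3,604.
Bill 3, €6,344: deductible met; 50% of €6,344 = €3,172. Adding that to €5,519 gives €8,691, past the €8,100 cap; member pays only €8,100 − €5,519 = €2,581. Insurer: €6,344 − €2,581 = €3,763.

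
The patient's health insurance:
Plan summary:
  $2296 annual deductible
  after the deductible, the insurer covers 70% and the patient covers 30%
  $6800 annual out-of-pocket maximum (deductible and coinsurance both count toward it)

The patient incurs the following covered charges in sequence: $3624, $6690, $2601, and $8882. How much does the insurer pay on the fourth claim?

$7563.70

Claim 1 ($3624): $2296 finishes the deductible; $1328 goes to coinsurance; coinsurance $1328 × 30% = $398.40. Patient owes $2694.40 (running OOP $2694.40). Plan pays $3624 − $2694.40 = $929.60.
Claim 2 ($6690): deductible already satisfied, so patient's share is 30% × $6690 = $2007. Cost to patient: $2007. OOP to date $4701.40. Insurer: $6690 − $2007 = $4683.
Claim 3 ($2601): deductible already satisfied, so patient's share is 30% × $2601 = $780.30. Patient pays $780.30; OOP now $5481.70. Insurer: $2601 − $780.30 = $1820.70.
Claim 4 ($8882): deductible met; 30% of $8882 = $2664.60. That would push OOP to $8146.30, over the $6800 cap, so patient pays $6800 − $5481.70 = $1318.30. Plan pays $8882 − $1318.30 = $7563.70.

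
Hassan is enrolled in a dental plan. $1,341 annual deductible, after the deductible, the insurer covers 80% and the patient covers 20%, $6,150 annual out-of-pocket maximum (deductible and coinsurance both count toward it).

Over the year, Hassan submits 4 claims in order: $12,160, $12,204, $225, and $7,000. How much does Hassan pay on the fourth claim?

$159.40

#1 ($12,160): $1,341 finishes the deductible; $10,819 goes to coinsurance; 20% of $10,819 = $2,163.80. Cost to patient: $3,504.80. OOP to date $3,504.80.
#2 ($12,204): deductible met; 20% of $12,204 = $2,440.80. Patient pays $2,440.80; OOP now $5,945.60.
#3 ($225): 20% coinsurance on $225 = $45. Patient pays $45; OOP now $5,990.60.
#4 ($7,000): deductible already satisfied, so patient's share is 20% × $7,000 = $1,400. Adding that to $5,990.60 gives $7,390.60, past the $6,150 cap; patient pays only $6,150 − $5,990.60 = $159.40.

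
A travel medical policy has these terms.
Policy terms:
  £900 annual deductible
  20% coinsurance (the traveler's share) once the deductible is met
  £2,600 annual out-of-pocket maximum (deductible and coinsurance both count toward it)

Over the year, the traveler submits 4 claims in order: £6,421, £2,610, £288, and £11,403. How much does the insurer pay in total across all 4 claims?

£18,122

#1 (£6,421): £900 to deductible, leaving £5,521; traveler's 20% is £1,104.20. Traveler owes £2,004.20 (running OOP £2,004.20). Insurer: £6,421 − £2,004.20 = £4,416.80.
#2 (£2,610): 20% coinsurance on £2,610 = £522. Cost to traveler: £522. OOP to date £2,526.20. Plan pays £2,610 − £522 = £2,088.
#3 (£288): deductible already satisfied, so traveler's share is 20% × £288 = £57.60. Traveler pays £57.60; OOP now £2,583.80. Plan pays £288 − £57.60 = £230.40.
#4 (£11,403): deductible met; 20% of £11,403 = £2,280.60. OOP would hit £4,864.40 > £2,600, so the cap limits the traveler to £2,600 − £2,583.80 = £16.20. Plan pays £11,403 − £16.20 = £11,386.80.
Insurer total = bills − traveler's total = £20,722 − £2,600 = £18,122.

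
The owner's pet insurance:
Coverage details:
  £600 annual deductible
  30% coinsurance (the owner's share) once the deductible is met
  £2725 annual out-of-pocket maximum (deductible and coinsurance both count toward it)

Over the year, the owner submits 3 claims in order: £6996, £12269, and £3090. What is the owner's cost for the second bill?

Claim 1 (£6996): deductible takes £600, £6396 remains; 30% of £6396 = £1918.80. Owner pays £2518.80; OOP now £2518.80.
Claim 2 (£12269): deductible already satisfied, so owner's share is 30% × £12269 = £3680.70. OOP would hit £6199.50 > £2725, so the cap limits the owner to £2725 − £2518.80 = £206.20.

£206.20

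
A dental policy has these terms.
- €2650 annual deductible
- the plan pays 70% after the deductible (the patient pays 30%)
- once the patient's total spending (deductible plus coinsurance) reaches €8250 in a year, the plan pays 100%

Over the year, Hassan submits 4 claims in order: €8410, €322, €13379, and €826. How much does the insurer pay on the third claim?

€9603.60

Bill 1, €8410: €2650 to deductible, leaving €5760; 30% of €5760 = €1728. Patient pays €4378; OOP now €4378. Plan pays €8410 − €4378 = €4032.
Bill 2, €322: 30% coinsurance on €322 = €96.60. Patient owes €96.60 (running OOP €4474.60). Plan pays €322 − €96.60 = €225.40.
Bill 3, €13379: deductible met; 30% of €13379 = €4013.70. That would push OOP to €8488.30, over the €8250 cap, so patient pays €8250 − €4474.60 = €3775.40. Plan pays €13379 − €3775.40 = €9603.60.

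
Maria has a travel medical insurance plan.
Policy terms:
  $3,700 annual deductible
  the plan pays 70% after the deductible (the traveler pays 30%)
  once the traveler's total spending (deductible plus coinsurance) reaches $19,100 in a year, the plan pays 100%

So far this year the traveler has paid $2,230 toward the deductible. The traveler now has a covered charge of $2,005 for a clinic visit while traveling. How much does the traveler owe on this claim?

$1,630.50

Remaining deductible: $3,700 − $2,230 = $1,470.
That leaves $2,005 − $1,470 = $535 for coinsurance.
Traveler's 30% share of $535 is $160.50.
Traveler responsibility before any cap: $1,470 + $160.50 = $1,630.50.
Cumulative spending $2,230 + $1,630.50 = $3,860.50 stays under the $19,100 maximum.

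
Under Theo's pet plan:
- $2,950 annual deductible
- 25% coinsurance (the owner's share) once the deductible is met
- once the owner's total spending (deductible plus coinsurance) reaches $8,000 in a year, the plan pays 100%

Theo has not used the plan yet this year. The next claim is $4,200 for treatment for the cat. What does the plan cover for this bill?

$937.50

Deductible not yet touched, so the first $2,950 of the bill goes to the deductible.
The remaining $1,250 (= $4,200 − $2,950) moves to coinsurance.
Owner's 25% share of $1,250 is $312.50.
That puts the owner's cost at $2,950 + $312.50 = $3,262.50 before any cap.
Total out-of-pocket so far would be $0 + $3,262.50 = $3,262.50, below the $8,000 cap — no reduction.
The insurer covers the remainder: $4,200 − $3,262.50 = $937.50.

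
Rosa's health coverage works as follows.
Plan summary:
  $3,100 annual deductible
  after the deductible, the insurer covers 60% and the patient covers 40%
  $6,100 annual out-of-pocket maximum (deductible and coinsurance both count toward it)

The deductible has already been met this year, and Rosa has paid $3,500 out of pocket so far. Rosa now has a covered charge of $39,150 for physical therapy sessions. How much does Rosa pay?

With the deductible met, the entire $39,150 is subject to coinsurance.
40% of $39,150 = $15,660 falls to the patient.
Adding $15,660 to the $3,500 already spent would give $19,160, which exceeds the $6,100 cap; the patient pays just $6,100 − $3,500 = $2,600.

$2,600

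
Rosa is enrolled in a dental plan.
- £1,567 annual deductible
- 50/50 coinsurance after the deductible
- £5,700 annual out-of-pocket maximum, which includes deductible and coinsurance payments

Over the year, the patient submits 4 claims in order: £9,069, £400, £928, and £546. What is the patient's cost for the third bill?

£182

#1 (£9,069): deductible takes £1,567, £7,502 remains; 50% of £7,502 = £3,751. Patient pays £5,318; OOP now £5,318.
#2 (£400): 50% coinsurance on £400 = £200. Cost to patient: £200. OOP to date £5,518.
#3 (£928): 50% coinsurance on £928 = £464. OOP would hit £5,982 > £5,700, so the cap limits the patient to £5,700 − £5,518 = £182.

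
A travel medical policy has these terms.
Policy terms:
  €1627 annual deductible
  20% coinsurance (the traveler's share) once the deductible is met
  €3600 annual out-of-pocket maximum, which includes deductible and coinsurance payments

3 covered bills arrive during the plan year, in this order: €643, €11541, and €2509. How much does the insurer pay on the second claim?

Claim 1 (€643): fully absorbed by the deductible. Cost to traveler: €643. OOP to date €643. Insurer: €643 − €643 = €0.
Claim 2 (€11541): €984 finishes the deductible; €10557 goes to coinsurance; coinsurance €10557 × 20% = €2111.40. Deductible plus coinsurance: €984 + €2111.40 = €3095.40. Adding that to €643 gives €3738.40, past the €3600 cap; traveler pays only €3600 − €643 = €2957. Plan pays €11541 − €2957 = €8584.

€8584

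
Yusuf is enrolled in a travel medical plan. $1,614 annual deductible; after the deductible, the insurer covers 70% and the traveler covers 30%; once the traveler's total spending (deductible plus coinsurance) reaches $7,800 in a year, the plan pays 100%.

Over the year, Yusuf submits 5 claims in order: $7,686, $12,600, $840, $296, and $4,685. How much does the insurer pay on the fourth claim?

$207.20

Claim 1 — $7,686: $1,614 to deductible, leaving $6,072; traveler's 30% is $1,821.60. Traveler owes $3,435.60 (running OOP $3,435.60). Plan pays $7,686 − $3,435.60 = $4,250.40.
Claim 2 — $12,600: deductible already satisfied, so traveler's share is 30% × $12,600 = $3,780. Cost to traveler: $3,780. OOP to date $7,215.60. Insurer: $12,600 − $3,780 = $8,820.
Claim 3 — $840: 30% coinsurance on $840 = $252. Traveler owes $252 (running OOP $7,467.60). Insurer: $840 − $252 = $588.
Claim 4 — $296: deductible met; 30% of $296 = $88.80. Traveler pays $88.80; OOP now $7,556.40. Plan pays $296 − $88.80 = $207.20.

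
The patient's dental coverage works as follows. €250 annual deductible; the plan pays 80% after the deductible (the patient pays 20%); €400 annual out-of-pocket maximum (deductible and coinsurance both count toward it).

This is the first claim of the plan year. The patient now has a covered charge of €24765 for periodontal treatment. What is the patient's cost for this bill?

The full €250 deductible is still open; €250 of this bill applies to it.
After the €250 deductible portion, €24765 − €250 = €24515 is subject to coinsurance.
20% of €24515 = €4903 falls to the patient.
So the patient owes €250 + €4903 = €5153 before any cap.
That would bring total out-of-pocket to €5153, past the €400 cap. The patient is capped at €400 − €0 = €400 on this claim.

€400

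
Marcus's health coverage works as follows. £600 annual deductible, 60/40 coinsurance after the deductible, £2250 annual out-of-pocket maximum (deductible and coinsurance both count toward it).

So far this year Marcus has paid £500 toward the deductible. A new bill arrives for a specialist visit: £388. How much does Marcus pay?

Deductible still to meet: £600 − £500 = £100.
That leaves £388 − £100 = £288 for coinsurance.
40% of £288 = £115.20 falls to the patient.
That puts the patient's cost at £100 + £115.20 = £215.20 before any cap.
Cumulative spending £500 + £215.20 = £715.20 stays under the £2250 maximum.

£215.20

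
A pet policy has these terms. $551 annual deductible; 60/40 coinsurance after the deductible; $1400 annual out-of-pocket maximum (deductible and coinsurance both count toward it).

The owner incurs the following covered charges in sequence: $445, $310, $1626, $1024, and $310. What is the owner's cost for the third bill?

Claim 1 — $445: fully absorbed by the deductible. Owner pays $445; OOP now $445.
Claim 2 — $310: $106 finishes the deductible; $204 goes to coinsurance; owner's 40% is $81.60. Owner owes $187.60 (running OOP $632.60).
Claim 3 — $1626: deductible already satisfied, so owner's share is 40% × $1626 = $650.40. Owner pays $650.40; OOP now $1283.

$650.40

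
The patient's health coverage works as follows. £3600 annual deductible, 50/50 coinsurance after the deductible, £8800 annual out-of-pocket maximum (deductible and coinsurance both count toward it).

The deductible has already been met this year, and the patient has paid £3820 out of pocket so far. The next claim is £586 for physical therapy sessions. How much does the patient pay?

£293

The deductible is already satisfied, so the full bill goes to coinsurance.
Patient's 50% share of £586 is £293.
Year-to-date out-of-pocket becomes £3820 + £293 = £4113, still under the £8800 maximum, so no cap applies.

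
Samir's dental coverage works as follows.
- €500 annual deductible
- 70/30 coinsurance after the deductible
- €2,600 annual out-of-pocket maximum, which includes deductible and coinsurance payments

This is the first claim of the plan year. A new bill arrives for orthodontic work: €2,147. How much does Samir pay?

€994.10

Nothing has been paid toward the €500 deductible, so the first €500 of this charge is applied there.
That leaves €2,147 − €500 = €1,647 for coinsurance.
30% of €1,647 = €494.10 falls to the patient.
So the patient owes €500 + €494.10 = €994.10 before any cap.
Cumulative spending €0 + €994.10 = €994.10 stays under the €2,600 maximum.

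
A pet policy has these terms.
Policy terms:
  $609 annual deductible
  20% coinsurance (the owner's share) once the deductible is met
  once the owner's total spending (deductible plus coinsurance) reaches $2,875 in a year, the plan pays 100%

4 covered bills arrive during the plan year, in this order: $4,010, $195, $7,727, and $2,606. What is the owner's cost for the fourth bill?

$1.40

Claim 1 ($4,010): $609 to deductible, leaving $3,401; 20% of $3,401 = $680.20. Cost to owner: $1,289.20. OOP to date $1,289.20.
Claim 2 ($195): deductible already satisfied, so owner's share is 20% × $195 = $39. Cost to owner: $39. OOP to date $1,328.20.
Claim 3 ($7,727): deductible already satisfied, so owner's share is 20% × $7,727 = $1,545.40. Owner pays $1,545.40; OOP now $2,873.60.
Claim 4 ($2,606): deductible met; 20% of $2,606 = $521.20. Adding that to $2,873.60 gives $3,394.80, past the $2,875 cap; owner pays only $2,875 − $2,873.60 = $1.40.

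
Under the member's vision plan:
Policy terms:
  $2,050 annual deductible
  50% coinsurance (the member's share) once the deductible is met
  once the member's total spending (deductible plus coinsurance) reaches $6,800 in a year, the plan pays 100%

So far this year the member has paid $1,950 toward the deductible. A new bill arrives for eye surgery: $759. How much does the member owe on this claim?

Deductible still to meet: $2,050 − $1,950 = $100.
That leaves $759 − $100 = $659 for coinsurance.
Member's 50% share of $659 is $329.50.
That puts the member's cost at $100 + $329.50 = $429.50 before any cap.
Cumulative spending $1,950 + $429.50 = $2,379.50 stays under the $6,800 maximum.

$429.50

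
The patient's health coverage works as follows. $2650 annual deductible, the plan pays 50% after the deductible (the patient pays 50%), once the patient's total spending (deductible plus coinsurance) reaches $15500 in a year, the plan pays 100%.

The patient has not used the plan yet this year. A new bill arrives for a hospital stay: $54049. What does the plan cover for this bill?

Nothing has been paid toward the $2650 deductible, so the first $2650 of this charge is applied there.
After the $2650 deductible portion, $54049 − $2650 = $51399 is subject to coinsurance.
Coinsurance: $51399 × 50% = $25699.50.
So the patient owes $2650 + $25699.50 = $28349.50 before any cap.
Adding $28349.50 to the $0 already spent would give $28349.50, which exceeds the $15500 cap; the patient pays just $15500 − $0 = $15500.
The insurer covers the remainder: $54049 − $15500 = $38549.

$38549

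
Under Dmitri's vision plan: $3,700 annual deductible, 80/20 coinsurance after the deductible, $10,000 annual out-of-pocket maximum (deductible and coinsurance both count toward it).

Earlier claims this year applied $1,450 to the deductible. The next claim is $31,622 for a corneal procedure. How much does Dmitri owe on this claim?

$8,124.40

Deductible still to meet: $3,700 − $1,450 = $2,250.
After the $2,250 deductible portion, $31,622 − $2,250 = $29,372 is subject to coinsurance.
20% of $29,372 = $5,874.40 falls to the member.
Member responsibility before any cap: $2,250 + $5,874.40 = $8,124.40.
Total out-of-pocket so far would be $1,450 + $8,124.40 = $9,574.40, below the $10,000 cap — no reduction.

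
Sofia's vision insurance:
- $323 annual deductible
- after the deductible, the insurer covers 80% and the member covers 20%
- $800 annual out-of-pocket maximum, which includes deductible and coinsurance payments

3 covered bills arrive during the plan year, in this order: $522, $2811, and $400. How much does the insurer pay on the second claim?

#1 ($522): deductible takes $323, $199 remains; member's 20% is $39.80. Cost to member: $362.80. OOP to date $362.80. Insurer: $522 − $362.80 = $159.20.
#2 ($2811): deductible already satisfied, so member's share is 20% × $2811 = $562.20. Adding that to $362.80 gives $925, past the $800 cap; member pays only $800 − $362.80 = $437.20. Plan pays $2811 − $437.20 = $2373.80.

$2373.80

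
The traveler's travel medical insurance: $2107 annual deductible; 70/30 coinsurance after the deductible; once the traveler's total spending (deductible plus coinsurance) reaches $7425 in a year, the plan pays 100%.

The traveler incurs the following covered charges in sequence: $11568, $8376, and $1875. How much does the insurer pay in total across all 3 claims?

$14394

#1 ($11568): deductible takes $2107, $9461 remains; traveler's 30% is $2838.30. Traveler pays $4945.30; OOP now $4945.30. Insurer: $11568 − $4945.30 = $6622.70.
#2 ($8376): deductible met; 30% of $8376 = $2512.80. Adding that to $4945.30 gives $7458.10, past the $7425 cap; traveler pays only $7425 − $4945.30 = $2479.70. Insurer: $8376 − $2479.70 = $5896.30.
#3 ($1875): deductible met; 30% of $1875 = $562.50. OOP would hit $7987.50 > $7425, so the cap limits the traveler to $7425 − $7425 = $0. Plan pays $1875 − $0 = $1875.
Insurer total: $6622.70 + $5896.30 + $1875 = $14394.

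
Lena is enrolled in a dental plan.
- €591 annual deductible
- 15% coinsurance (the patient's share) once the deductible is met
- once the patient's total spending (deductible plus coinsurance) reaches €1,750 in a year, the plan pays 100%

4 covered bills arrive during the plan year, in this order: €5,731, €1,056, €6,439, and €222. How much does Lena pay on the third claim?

€229.60

#1 (€5,731): €591 finishes the deductible; €5,140 goes to coinsurance; coinsurance €5,140 × 15% = €771. Patient owes €1,362 (running OOP €1,362).
#2 (€1,056): 15% coinsurance on €1,056 = €158.40. Cost to patient: €158.40. OOP to date €1,520.40.
#3 (€6,439): deductible met; 15% of €6,439 = €965.85. OOP would hit €2,486.25 > €1,750, so the cap limits the patient to €1,750 − €1,520.40 = €229.60.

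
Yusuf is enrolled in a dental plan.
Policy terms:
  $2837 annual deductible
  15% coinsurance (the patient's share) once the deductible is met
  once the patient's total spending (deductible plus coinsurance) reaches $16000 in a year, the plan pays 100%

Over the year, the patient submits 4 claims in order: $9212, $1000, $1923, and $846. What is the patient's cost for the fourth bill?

$126.90

Claim 1 ($9212): deductible takes $2837, $6375 remains; coinsurance $6375 × 15% = $956.25. Patient pays $3793.25; OOP now $3793.25.
Claim 2 ($1000): deductible met; 15% of $1000 = $150. Patient owes $150 (running OOP $3943.25).
Claim 3 ($1923): deductible already satisfied, so patient's share is 15% × $1923 = $288.45. Cost to patient: $288.45. OOP to date $4231.70.
Claim 4 ($846): deductible met; 15% of $846 = $126.90. Patient pays $126.90; OOP now $4358.60.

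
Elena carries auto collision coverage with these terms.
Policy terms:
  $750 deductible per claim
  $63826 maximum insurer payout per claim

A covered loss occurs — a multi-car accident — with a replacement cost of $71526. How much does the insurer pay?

$63826

Subtract the deductible: $71526 − $750 = $70776.
The $63826 per-incident cap binds; insurer pays $63826.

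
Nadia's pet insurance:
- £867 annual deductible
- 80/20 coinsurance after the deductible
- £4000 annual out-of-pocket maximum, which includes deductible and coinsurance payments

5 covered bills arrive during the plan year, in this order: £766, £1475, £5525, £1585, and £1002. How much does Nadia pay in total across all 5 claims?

£2764.20

Claim 1 (£766): fully absorbed by the deductible. Cost to owner: £766. OOP to date £766.
Claim 2 (£1475): £101 finishes the deductible; £1374 goes to coinsurance; owner's 20% is £274.80. Cost to owner: £375.80. OOP to date £1141.80.
Claim 3 (£5525): deductible met; 20% of £5525 = £1105. Owner owes £1105 (running OOP £2246.80).
Claim 4 (£1585): deductible met; 20% of £1585 = £317. Owner pays £317; OOP now £2563.80.
Claim 5 (£1002): 20% coinsurance on £1002 = £200.40. Owner pays £200.40; OOP now £2764.20.
Total paid by the owner: £766 + £375.80 + £1105 + £317 + £200.40 = £2764.20.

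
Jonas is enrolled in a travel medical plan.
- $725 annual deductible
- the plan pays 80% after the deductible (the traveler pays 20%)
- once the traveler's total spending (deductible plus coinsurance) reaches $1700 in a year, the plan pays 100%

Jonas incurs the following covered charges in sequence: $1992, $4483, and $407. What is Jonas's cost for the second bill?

$721.60

Claim 1 — $1992: $725 to deductible, leaving $1267; traveler's 20% is $253.40. Cost to traveler: $978.40. OOP to date $978.40.
Claim 2 — $4483: deductible met; 20% of $4483 = $896.60. That would push OOP to $1875, over the $1700 cap, so traveler pays $1700 − $978.40 = $721.60.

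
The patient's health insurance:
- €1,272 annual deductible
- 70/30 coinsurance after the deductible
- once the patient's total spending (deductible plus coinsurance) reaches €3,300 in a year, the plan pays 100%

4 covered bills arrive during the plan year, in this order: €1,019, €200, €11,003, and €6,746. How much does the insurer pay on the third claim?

#1 (€1,019): fully absorbed by the deductible. Cost to patient: €1,019. OOP to date €1,019. Insurer: €1,019 − €1,019 = €0.
#2 (€200): fully absorbed by the deductible. Patient pays €200; OOP now €1,219. Plan pays €200 − €200 = €0.
#3 (€11,003): deductible takes €53, €10,950 remains; patient's 30% is €3,285. Claim cost before the cap: €53 + €3,285 = €3,338. That would push OOP to €4,557, over the €3,300 cap, so patient pays €3,300 − €1,219 = €2,081. Insurer: €11,003 − €2,081 = €8,922.

€8,922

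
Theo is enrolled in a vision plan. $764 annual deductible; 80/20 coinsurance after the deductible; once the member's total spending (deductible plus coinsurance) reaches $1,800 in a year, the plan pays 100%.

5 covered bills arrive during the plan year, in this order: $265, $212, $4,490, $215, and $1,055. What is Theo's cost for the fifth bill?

$152.40

Claim 1 ($265): entire amount goes to the deductible. Cost to member: $265. OOP to date $265.
Claim 2 ($212): entire amount goes to the deductible. Member owes $212 (running OOP $477).
Claim 3 ($4,490): $287 to deductible, leaving $4,203; 20% of $4,203 = $840.60. Cost to member: $1,127.60. OOP to date $1,604.60.
Claim 4 ($215): deductible met; 20% of $215 = $43. Member pays $43; OOP now $1,647.60.
Claim 5 ($1,055): 20% coinsurance on $1,055 = $211. That would push OOP to $1,858.60, over the $1,800 cap, so member pays $1,800 − $1,647.60 = $152.40.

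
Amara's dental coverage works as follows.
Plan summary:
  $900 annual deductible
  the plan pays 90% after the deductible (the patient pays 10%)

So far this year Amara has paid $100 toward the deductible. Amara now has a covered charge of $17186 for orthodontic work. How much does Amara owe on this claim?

$100 of the $900 deductible is already met, leaving $800.
The remaining $16386 (= $17186 − $800) moves to coinsurance.
Coinsurance: $16386 × 10% = $1638.60.
That puts the patient's cost at $800 + $1638.60 = $2438.60.

$2438.60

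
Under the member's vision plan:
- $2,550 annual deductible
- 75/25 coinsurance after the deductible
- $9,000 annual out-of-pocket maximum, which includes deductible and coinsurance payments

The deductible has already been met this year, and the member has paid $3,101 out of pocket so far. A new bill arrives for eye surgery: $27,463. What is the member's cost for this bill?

$5,899

The deductible is already satisfied, so the full bill goes to coinsurance.
25% of $27,463 = $6,865.75 falls to the member.
Year-to-date out-of-pocket would reach $3,101 + $6,865.75 = $9,966.75, above the $9,000 maximum, so the member pays only $9,000 − $3,101 = $5,899.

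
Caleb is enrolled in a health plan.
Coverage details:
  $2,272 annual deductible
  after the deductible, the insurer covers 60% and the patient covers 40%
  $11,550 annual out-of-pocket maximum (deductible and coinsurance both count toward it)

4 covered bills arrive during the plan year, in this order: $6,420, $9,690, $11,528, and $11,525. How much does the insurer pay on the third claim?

Bill 1, $6,420: $2,272 finishes the deductible; $4,148 goes to coinsurance; patient's 40% is $1,659.20. Patient owes $3,931.20 (running OOP $3,931.20). Insurer: $6,420 − $3,931.20 = $2,488.80.
Bill 2, $9,690: deductible met; 40% of $9,690 = $3,876. Cost to patient: $3,876. OOP to date $7,807.20. Insurer: $9,690 − $3,876 = $5,814.
Bill 3, $11,528: deductible met; 40% of $11,528 = $4,611.20. OOP would hit $12,418.40 > $11,550, so the cap limits the patient to $11,550 − $7,807.20 = $3,742.80. Plan pays $11,528 − $3,742.80 = $7,785.20.

$7,785.20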